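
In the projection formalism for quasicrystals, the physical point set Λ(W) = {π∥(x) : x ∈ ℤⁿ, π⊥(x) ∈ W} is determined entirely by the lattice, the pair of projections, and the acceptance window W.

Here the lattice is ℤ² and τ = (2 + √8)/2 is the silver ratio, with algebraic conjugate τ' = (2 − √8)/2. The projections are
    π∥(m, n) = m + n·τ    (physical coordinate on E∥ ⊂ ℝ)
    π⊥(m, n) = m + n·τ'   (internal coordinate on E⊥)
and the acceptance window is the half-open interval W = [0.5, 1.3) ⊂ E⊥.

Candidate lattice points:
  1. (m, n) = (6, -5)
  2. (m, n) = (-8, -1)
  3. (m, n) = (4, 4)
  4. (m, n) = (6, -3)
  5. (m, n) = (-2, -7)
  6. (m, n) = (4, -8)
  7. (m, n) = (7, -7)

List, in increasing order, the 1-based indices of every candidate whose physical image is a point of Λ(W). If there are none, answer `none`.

5

Compute τ' = (2−√8)/2 = -0.4142, so π⊥(m,n) = m -0.4142·n.
candidate 1: (m,n)=(6,-5) → π∥ = 6-5·τ ≈ -6.0711, π⊥ = 6-5·τ' ≈ 8.0711 ∉ [0.5, 1.3) ⇒ out
candidate 2: (m,n)=(-8,-1) → π∥ = -8-1·τ ≈ -10.4142, π⊥ = -8-1·τ' ≈ -7.5858 ∉ [0.5, 1.3) ⇒ out
candidate 3: (m,n)=(4,4) → π∥ = 4+4·τ ≈ 13.6569, π⊥ = 4+4·τ' ≈ 2.3431 ∉ [0.5, 1.3) ⇒ out
candidate 4: (m,n)=(6,-3) → π∥ = 6-3·τ ≈ -1.2426, π⊥ = 6-3·τ' ≈ 7.2426 ∉ [0.5, 1.3) ⇒ out
candidate 5: (m,n)=(-2,-7) → π∥ = -2-7·τ ≈ -18.8995, π⊥ = -2-7·τ' ≈ 0.8995 ∈ [0.5, 1.3) ⇒ IN Λ
candidate 6: (m,n)=(4,-8) → π∥ = 4-8·τ ≈ -15.3137, π⊥ = 4-8·τ' ≈ 7.3137 ∉ [0.5, 1.3) ⇒ out
candidate 7: (m,n)=(7,-7) → π∥ = 7-7·τ ≈ -9.8995, π⊥ = 7-7·τ' ≈ 9.8995 ∉ [0.5, 1.3) ⇒ out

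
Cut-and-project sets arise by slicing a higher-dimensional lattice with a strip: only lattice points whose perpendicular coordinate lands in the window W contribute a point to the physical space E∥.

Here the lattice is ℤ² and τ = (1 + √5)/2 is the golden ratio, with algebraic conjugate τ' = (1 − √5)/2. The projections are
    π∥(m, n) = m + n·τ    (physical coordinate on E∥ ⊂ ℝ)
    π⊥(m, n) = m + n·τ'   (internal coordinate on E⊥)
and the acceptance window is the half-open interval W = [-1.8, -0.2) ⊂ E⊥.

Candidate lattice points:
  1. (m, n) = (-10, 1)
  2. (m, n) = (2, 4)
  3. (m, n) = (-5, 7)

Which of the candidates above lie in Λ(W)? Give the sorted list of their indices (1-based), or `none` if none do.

2

τ' = (1−√5)/2 ≈ -0.61803.
#1 (-10,1): internal coord -10 + (1)·τ' = -10.61803; -10.61803 ∉ [-1.8, -0.2) → out
#2 (2,4): internal coord 2 + (4)·τ' = -0.47214; -0.47214 ∈ [-1.8, -0.2) → IN Λ
#3 (-5,7): internal coord -5 + (7)·τ' = -9.32624; -9.32624 ∉ [-1.8, -0.2) → out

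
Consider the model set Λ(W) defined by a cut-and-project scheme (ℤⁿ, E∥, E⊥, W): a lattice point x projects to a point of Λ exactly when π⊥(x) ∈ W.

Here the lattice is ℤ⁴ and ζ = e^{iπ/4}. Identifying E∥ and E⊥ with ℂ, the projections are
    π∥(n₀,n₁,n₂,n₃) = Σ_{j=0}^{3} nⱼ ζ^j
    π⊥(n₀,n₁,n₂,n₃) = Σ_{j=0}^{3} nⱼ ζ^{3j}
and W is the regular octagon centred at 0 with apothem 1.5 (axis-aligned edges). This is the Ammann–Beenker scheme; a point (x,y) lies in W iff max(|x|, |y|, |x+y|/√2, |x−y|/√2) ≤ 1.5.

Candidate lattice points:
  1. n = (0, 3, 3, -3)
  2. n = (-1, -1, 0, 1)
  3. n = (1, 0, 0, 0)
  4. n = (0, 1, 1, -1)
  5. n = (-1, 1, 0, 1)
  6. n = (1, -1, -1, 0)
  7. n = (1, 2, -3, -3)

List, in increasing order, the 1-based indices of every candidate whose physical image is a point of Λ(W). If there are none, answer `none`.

2, 3

With ζ = e^{iπ/4} the internal vectors are ζ^0,ζ^3,ζ^6,ζ^9.
#1 (0, 3, 3, -3): internal (-4.2426, -3.0000); octagon support 5.1213 vs apothem 1.5 → ∉ W
#2 (-1, -1, 0, 1): internal (0.4142, 0.0000); octagon support 0.4142 vs apothem 1.5 → ∈ W
#3 (1, 0, 0, 0): internal (1.0000, 0.0000); octagon support 1.0000 vs apothem 1.5 → ∈ W
#4 (0, 1, 1, -1): internal (-1.4142, -1.0000); octagon support 1.7071 vs apothem 1.5 → ∉ W
#5 (-1, 1, 0, 1): internal (-1.0000, 1.4142); octagon support 1.7071 vs apothem 1.5 → ∉ W
#6 (1, -1, -1, 0): internal (1.7071, 0.2929); octagon support 1.7071 vs apothem 1.5 → ∉ W
#7 (1, 2, -3, -3): internal (-2.5355, 2.2929); octagon support 3.4142 vs apothem 1.5 → ∉ W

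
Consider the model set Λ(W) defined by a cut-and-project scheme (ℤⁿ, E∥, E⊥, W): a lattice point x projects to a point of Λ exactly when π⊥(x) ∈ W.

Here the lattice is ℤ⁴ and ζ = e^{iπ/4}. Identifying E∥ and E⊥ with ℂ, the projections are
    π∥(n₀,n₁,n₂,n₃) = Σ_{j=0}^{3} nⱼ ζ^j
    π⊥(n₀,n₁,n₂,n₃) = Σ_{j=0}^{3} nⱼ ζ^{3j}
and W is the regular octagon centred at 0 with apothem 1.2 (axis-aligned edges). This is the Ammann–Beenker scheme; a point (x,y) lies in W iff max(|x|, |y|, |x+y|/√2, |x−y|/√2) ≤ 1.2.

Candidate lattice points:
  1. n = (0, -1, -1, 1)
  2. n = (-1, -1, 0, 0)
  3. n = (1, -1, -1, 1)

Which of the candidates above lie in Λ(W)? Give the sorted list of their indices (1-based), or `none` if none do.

2

π⊥(n) = n₀ + n₁ζ³ + n₂ζ⁶ + n₃ζ⁹ where ζ = e^{iπ/4}.
#1 (0, -1, -1, 1): internal (1.4142, 1.0000); octagon support 1.7071 vs apothem 1.2 → ∉ W
#2 (-1, -1, 0, 0): internal (-0.2929, -0.7071); octagon support 0.7071 vs apothem 1.2 → ∈ W
#3 (1, -1, -1, 1): internal (2.4142, 1.0000); octagon support 2.4142 vs apothem 1.2 → ∉ W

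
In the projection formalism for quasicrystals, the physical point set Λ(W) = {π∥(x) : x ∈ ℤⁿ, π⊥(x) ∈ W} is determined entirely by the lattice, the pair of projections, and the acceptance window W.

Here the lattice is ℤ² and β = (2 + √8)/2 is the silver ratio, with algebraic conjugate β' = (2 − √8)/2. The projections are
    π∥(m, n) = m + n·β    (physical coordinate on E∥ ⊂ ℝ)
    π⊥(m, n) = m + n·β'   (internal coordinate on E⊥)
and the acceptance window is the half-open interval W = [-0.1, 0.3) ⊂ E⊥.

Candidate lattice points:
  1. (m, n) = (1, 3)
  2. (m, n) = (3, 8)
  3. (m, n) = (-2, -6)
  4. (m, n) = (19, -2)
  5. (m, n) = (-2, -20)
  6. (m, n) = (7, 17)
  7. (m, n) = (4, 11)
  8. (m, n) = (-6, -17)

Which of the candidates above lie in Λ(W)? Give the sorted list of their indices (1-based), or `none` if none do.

6

Compute β' = (2−√8)/2 = -0.414214, so π⊥(m,n) = m -0.414214·n.
candidate 1: (m,n)=(1,3) → π∥ = 1+3·β ≈ 8.242641, π⊥ = 1+3·β' ≈ -0.242641 ∉ [-0.1, 0.3) ⇒ out
candidate 2: (m,n)=(3,8) → π∥ = 3+8·β ≈ 22.313708, π⊥ = 3+8·β' ≈ -0.313708 ∉ [-0.1, 0.3) ⇒ out
candidate 3: (m,n)=(-2,-6) → π∥ = -2-6·β ≈ -16.485281, π⊥ = -2-6·β' ≈ 0.485281 ∉ [-0.1, 0.3) ⇒ out
candidate 4: (m,n)=(19,-2) → π∥ = 19-2·β ≈ 14.171573, π⊥ = 19-2·β' ≈ 19.828427 ∉ [-0.1, 0.3) ⇒ out
candidate 5: (m,n)=(-2,-20) → π∥ = -2-20·β ≈ -50.284271, π⊥ = -2-20·β' ≈ 6.284271 ∉ [-0.1, 0.3) ⇒ out
candidate 6: (m,n)=(7,17) → π∥ = 7+17·β ≈ 48.041631, π⊥ = 7+17·β' ≈ -0.041631 ∈ [-0.1, 0.3) ⇒ IN Λ
candidate 7: (m,n)=(4,11) → π∥ = 4+11·β ≈ 30.556349, π⊥ = 4+11·β' ≈ -0.556349 ∉ [-0.1, 0.3) ⇒ out
candidate 8: (m,n)=(-6,-17) → π∥ = -6-17·β ≈ -47.041631, π⊥ = -6-17·β' ≈ 1.041631 ∉ [-0.1, 0.3) ⇒ out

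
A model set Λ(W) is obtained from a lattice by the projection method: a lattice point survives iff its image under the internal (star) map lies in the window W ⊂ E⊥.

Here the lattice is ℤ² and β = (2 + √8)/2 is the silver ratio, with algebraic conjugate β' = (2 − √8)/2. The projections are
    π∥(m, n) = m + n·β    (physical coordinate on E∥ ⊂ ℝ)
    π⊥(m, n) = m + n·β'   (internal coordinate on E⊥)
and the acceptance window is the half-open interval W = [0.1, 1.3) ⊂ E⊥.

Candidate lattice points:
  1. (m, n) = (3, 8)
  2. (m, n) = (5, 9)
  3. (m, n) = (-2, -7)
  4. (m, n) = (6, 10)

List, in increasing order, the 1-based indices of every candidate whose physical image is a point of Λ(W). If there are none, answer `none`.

2, 3

Numerically β ≈ 2.4142 and β' = −1/β ≈ -0.4142.
candidate 1: (m,n)=(3,8) → π∥ = 3+8·β ≈ 22.3137, π⊥ = 3+8·β' ≈ -0.3137 ∉ [0.1, 1.3) ⇒ out
candidate 2: (m,n)=(5,9) → π∥ = 5+9·β ≈ 26.7279, π⊥ = 5+9·β' ≈ 1.2721 ∈ [0.1, 1.3) ⇒ IN Λ
candidate 3: (m,n)=(-2,-7) → π∥ = -2-7·β ≈ -18.8995, π⊥ = -2-7·β' ≈ 0.8995 ∈ [0.1, 1.3) ⇒ IN Λ
candidate 4: (m,n)=(6,10) → π∥ = 6+10·β ≈ 30.1421, π⊥ = 6+10·β' ≈ 1.8579 ∉ [0.1, 1.3) ⇒ out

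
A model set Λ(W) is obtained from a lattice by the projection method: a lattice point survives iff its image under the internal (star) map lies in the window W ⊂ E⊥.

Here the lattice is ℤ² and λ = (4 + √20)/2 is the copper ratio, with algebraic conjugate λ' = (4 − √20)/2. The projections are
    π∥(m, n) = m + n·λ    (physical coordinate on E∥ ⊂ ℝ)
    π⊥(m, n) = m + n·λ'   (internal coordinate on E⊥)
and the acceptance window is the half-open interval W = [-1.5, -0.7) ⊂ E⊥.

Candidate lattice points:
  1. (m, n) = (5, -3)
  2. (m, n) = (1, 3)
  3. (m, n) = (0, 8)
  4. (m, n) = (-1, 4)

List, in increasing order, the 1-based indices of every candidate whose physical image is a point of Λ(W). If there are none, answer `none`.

none

λ' = (4−√20)/2 ≈ -0.2361.
[1] lift (5,-3): star map gives 5.7082; window check -1.5 ≤ 5.7082 < -0.7 is false → out
[2] lift (1,3): star map gives 0.2918; window check -1.5 ≤ 0.2918 < -0.7 is false → out
[3] lift (0,8): star map gives -1.8885; window check -1.5 ≤ -1.8885 < -0.7 is false → out
[4] lift (-1,4): star map gives -1.9443; window check -1.5 ≤ -1.9443 < -0.7 is false → out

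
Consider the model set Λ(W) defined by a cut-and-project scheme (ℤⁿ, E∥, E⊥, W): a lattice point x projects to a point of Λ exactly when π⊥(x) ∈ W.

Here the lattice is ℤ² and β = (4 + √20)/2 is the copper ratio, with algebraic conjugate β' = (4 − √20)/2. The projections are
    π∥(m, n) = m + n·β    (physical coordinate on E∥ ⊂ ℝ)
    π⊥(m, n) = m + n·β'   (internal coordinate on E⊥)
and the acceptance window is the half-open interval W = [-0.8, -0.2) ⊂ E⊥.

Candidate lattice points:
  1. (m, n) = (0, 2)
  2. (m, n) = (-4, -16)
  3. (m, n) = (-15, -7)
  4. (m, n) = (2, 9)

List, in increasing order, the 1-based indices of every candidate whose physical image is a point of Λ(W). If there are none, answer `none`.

1, 2

Compute β' = (4−√20)/2 = -0.23607, so π⊥(m,n) = m -0.23607·n.
#1 (0,2): internal coord 0 + (2)·β' = -0.47214; -0.47214 ∈ [-0.8, -0.2) → IN Λ
#2 (-4,-16): internal coord -4 + (-16)·β' = -0.22291; -0.22291 ∈ [-0.8, -0.2) → IN Λ
#3 (-15,-7): internal coord -15 + (-7)·β' = -13.34752; -13.34752 ∉ [-0.8, -0.2) → out
#4 (2,9): internal coord 2 + (9)·β' = -0.12461; -0.12461 ∉ [-0.8, -0.2) → out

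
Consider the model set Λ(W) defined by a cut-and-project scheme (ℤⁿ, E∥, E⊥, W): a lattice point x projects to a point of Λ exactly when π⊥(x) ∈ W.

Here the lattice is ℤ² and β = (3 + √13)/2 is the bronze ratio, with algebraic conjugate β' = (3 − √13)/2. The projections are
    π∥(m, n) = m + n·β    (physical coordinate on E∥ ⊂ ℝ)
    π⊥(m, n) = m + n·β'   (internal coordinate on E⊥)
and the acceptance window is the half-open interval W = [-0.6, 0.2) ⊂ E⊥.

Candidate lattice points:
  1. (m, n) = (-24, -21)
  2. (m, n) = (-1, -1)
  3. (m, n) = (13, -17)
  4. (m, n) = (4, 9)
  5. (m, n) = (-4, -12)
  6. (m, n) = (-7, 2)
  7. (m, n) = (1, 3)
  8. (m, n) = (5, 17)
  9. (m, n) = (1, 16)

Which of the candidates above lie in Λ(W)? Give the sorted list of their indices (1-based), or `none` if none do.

5, 7, 8

Numerically β ≈ 3.3028 and β' = −1/β ≈ -0.3028.
candidate 1: (m,n)=(-24,-21) → π∥ = -24-21·β ≈ -93.3583, π⊥ = -24-21·β' ≈ -17.6417 ∉ [-0.6, 0.2) ⇒ out
candidate 2: (m,n)=(-1,-1) → π∥ = -1-1·β ≈ -4.3028, π⊥ = -1-1·β' ≈ -0.6972 ∉ [-0.6, 0.2) ⇒ out
candidate 3: (m,n)=(13,-17) → π∥ = 13-17·β ≈ -43.1472, π⊥ = 13-17·β' ≈ 18.1472 ∉ [-0.6, 0.2) ⇒ out
candidate 4: (m,n)=(4,9) → π∥ = 4+9·β ≈ 33.7250, π⊥ = 4+9·β' ≈ 1.2750 ∉ [-0.6, 0.2) ⇒ out
candidate 5: (m,n)=(-4,-12) → π∥ = -4-12·β ≈ -43.6333, π⊥ = -4-12·β' ≈ -0.3667 ∈ [-0.6, 0.2) ⇒ IN Λ
candidate 6: (m,n)=(-7,2) → π∥ = -7+2·β ≈ -0.3944, π⊥ = -7+2·β' ≈ -7.6056 ∉ [-0.6, 0.2) ⇒ out
candidate 7: (m,n)=(1,3) → π∥ = 1+3·β ≈ 10.9083, π⊥ = 1+3·β' ≈ 0.0917 ∈ [-0.6, 0.2) ⇒ IN Λ
candidate 8: (m,n)=(5,17) → π∥ = 5+17·β ≈ 61.1472, π⊥ = 5+17·β' ≈ -0.1472 ∈ [-0.6, 0.2) ⇒ IN Λ
candidate 9: (m,n)=(1,16) → π∥ = 1+16·β ≈ 53.8444, π⊥ = 1+16·β' ≈ -3.8444 ∉ [-0.6, 0.2) ⇒ out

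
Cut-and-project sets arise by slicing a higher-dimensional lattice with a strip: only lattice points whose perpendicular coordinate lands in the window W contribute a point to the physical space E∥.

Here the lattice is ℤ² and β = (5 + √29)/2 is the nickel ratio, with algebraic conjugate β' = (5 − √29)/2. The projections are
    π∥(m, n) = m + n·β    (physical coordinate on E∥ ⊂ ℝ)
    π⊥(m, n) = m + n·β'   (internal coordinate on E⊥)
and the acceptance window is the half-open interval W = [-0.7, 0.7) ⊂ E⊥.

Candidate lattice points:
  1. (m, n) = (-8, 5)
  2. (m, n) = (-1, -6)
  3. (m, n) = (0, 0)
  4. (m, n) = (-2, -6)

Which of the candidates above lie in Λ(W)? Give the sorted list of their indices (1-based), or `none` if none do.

Compute β' = (5−√29)/2 = -0.1926, so π⊥(m,n) = m -0.1926·n.
[1] lift (-8,5): star map gives -8.9629; window check -0.7 ≤ -8.9629 < 0.7 is false → out
[2] lift (-1,-6): star map gives 0.1555; window check -0.7 ≤ 0.1555 < 0.7 is true → IN Λ
[3] lift (0,0): star map gives 0.0000; window check -0.7 ≤ 0.0000 < 0.7 is true → IN Λ
[4] lift (-2,-6): star map gives -0.8445; window check -0.7 ≤ -0.8445 < 0.7 is false → out

2, 3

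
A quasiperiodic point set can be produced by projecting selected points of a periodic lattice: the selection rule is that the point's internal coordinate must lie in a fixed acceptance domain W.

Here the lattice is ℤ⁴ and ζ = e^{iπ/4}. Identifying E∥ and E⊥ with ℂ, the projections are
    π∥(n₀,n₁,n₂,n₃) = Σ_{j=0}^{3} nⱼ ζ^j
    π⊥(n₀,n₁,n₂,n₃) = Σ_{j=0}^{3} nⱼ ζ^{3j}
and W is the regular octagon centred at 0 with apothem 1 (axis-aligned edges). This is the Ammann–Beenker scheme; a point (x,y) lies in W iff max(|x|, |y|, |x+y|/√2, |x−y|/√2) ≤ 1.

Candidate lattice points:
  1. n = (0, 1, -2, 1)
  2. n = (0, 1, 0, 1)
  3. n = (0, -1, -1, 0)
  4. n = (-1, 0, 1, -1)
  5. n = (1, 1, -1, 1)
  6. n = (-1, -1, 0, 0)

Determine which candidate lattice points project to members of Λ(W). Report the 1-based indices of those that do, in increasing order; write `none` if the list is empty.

With ζ = e^{iπ/4} the internal vectors are ζ^0,ζ^3,ζ^6,ζ^9.
candidate 1: n = (0, 1, -2, 1) → π⊥ ≈ (+0.000000, +3.414214); max(|x|,|y|,|x±y|/√2) = 3.414214 > 1 ⇒ ∉ W
candidate 2: n = (0, 1, 0, 1) → π⊥ ≈ (+0.000000, +1.414214); max(|x|,|y|,|x±y|/√2) = 1.414214 > 1 ⇒ ∉ W
candidate 3: n = (0, -1, -1, 0) → π⊥ ≈ (+0.707107, +0.292893); max(|x|,|y|,|x±y|/√2) = 0.707107 ≤ 1 ⇒ ∈ W
candidate 4: n = (-1, 0, 1, -1) → π⊥ ≈ (-1.707107, -1.707107); max(|x|,|y|,|x±y|/√2) = 2.414214 > 1 ⇒ ∉ W
candidate 5: n = (1, 1, -1, 1) → π⊥ ≈ (+1.000000, +2.414214); max(|x|,|y|,|x±y|/√2) = 2.414214 > 1 ⇒ ∉ W
candidate 6: n = (-1, -1, 0, 0) → π⊥ ≈ (-0.292893, -0.707107); max(|x|,|y|,|x±y|/√2) = 0.707107 ≤ 1 ⇒ ∈ W

3, 6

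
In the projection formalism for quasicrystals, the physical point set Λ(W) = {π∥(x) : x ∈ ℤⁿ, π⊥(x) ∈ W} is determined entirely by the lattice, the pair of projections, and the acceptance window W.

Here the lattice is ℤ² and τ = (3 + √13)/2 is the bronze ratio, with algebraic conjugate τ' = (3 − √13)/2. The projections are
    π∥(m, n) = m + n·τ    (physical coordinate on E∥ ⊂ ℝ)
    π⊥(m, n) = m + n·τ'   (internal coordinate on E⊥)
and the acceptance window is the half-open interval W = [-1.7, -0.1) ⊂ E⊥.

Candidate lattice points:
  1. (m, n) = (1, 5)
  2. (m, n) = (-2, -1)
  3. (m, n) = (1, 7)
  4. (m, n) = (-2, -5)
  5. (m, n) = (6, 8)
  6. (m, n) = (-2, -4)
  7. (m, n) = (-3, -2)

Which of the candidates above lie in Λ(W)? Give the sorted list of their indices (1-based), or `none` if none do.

1, 2, 3, 4, 6

τ' = (3−√13)/2 ≈ -0.302776.
candidate 1: (m,n)=(1,5) → π∥ = 1+5·τ ≈ 17.513878, π⊥ = 1+5·τ' ≈ -0.513878 ∈ [-1.7, -0.1) ⇒ IN Λ
candidate 2: (m,n)=(-2,-1) → π∥ = -2-1·τ ≈ -5.302776, π⊥ = -2-1·τ' ≈ -1.697224 ∈ [-1.7, -0.1) ⇒ IN Λ
candidate 3: (m,n)=(1,7) → π∥ = 1+7·τ ≈ 24.119429, π⊥ = 1+7·τ' ≈ -1.119429 ∈ [-1.7, -0.1) ⇒ IN Λ
candidate 4: (m,n)=(-2,-5) → π∥ = -2-5·τ ≈ -18.513878, π⊥ = -2-5·τ' ≈ -0.486122 ∈ [-1.7, -0.1) ⇒ IN Λ
candidate 5: (m,n)=(6,8) → π∥ = 6+8·τ ≈ 32.422205, π⊥ = 6+8·τ' ≈ 3.577795 ∉ [-1.7, -0.1) ⇒ out
candidate 6: (m,n)=(-2,-4) → π∥ = -2-4·τ ≈ -15.211103, π⊥ = -2-4·τ' ≈ -0.788897 ∈ [-1.7, -0.1) ⇒ IN Λ
candidate 7: (m,n)=(-3,-2) → π∥ = -3-2·τ ≈ -9.605551, π⊥ = -3-2·τ' ≈ -2.394449 ∉ [-1.7, -0.1) ⇒ out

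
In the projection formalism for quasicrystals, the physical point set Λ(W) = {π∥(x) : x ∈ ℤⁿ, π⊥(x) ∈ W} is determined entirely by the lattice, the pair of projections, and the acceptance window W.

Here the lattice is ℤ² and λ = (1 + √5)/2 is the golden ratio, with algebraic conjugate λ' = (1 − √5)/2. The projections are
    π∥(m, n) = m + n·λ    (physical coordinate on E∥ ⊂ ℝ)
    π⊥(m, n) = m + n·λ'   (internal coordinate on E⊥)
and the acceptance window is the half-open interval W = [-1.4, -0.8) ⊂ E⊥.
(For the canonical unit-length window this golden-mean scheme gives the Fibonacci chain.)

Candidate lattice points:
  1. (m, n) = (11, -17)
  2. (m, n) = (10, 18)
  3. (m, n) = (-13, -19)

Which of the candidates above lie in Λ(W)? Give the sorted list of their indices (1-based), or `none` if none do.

λ' = (1−√5)/2 ≈ -0.618034.
#1 (11,-17): internal coord 11 + (-17)·λ' = +21.506578; +21.506578 ∉ [-1.4, -0.8) → out
#2 (10,18): internal coord 10 + (18)·λ' = -1.124612; -1.124612 ∈ [-1.4, -0.8) → IN Λ
#3 (-13,-19): internal coord -13 + (-19)·λ' = -1.257354; -1.257354 ∈ [-1.4, -0.8) → IN Λ

2, 3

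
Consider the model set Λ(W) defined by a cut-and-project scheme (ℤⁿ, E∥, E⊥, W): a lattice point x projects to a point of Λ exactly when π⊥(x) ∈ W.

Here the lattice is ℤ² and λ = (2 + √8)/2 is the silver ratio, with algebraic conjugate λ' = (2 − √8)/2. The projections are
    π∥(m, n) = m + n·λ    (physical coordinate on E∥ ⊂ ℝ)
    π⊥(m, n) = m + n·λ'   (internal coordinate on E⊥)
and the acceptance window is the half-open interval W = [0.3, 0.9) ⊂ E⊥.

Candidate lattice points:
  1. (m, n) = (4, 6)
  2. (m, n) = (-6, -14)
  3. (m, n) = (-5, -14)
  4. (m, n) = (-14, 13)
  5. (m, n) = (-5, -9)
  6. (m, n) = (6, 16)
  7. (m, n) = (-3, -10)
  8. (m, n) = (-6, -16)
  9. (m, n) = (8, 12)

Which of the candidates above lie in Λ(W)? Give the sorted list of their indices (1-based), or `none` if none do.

3, 8

λ' = (2−√8)/2 ≈ -0.414214.
candidate 1: (m,n)=(4,6) → π∥ = 4+6·λ ≈ 18.485281, π⊥ = 4+6·λ' ≈ 1.514719 ∉ [0.3, 0.9) ⇒ out
candidate 2: (m,n)=(-6,-14) → π∥ = -6-14·λ ≈ -39.798990, π⊥ = -6-14·λ' ≈ -0.201010 ∉ [0.3, 0.9) ⇒ out
candidate 3: (m,n)=(-5,-14) → π∥ = -5-14·λ ≈ -38.798990, π⊥ = -5-14·λ' ≈ 0.798990 ∈ [0.3, 0.9) ⇒ IN Λ
candidate 4: (m,n)=(-14,13) → π∥ = -14+13·λ ≈ 17.384776, π⊥ = -14+13·λ' ≈ -19.384776 ∉ [0.3, 0.9) ⇒ out
candidate 5: (m,n)=(-5,-9) → π∥ = -5-9·λ ≈ -26.727922, π⊥ = -5-9·λ' ≈ -1.272078 ∉ [0.3, 0.9) ⇒ out
candidate 6: (m,n)=(6,16) → π∥ = 6+16·λ ≈ 44.627417, π⊥ = 6+16·λ' ≈ -0.627417 ∉ [0.3, 0.9) ⇒ out
candidate 7: (m,n)=(-3,-10) → π∥ = -3-10·λ ≈ -27.142136, π⊥ = -3-10·λ' ≈ 1.142136 ∉ [0.3, 0.9) ⇒ out
candidate 8: (m,n)=(-6,-16) → π∥ = -6-16·λ ≈ -44.627417, π⊥ = -6-16·λ' ≈ 0.627417 ∈ [0.3, 0.9) ⇒ IN Λ
candidate 9: (m,n)=(8,12) → π∥ = 8+12·λ ≈ 36.970563, π⊥ = 8+12·λ' ≈ 3.029437 ∉ [0.3, 0.9) ⇒ out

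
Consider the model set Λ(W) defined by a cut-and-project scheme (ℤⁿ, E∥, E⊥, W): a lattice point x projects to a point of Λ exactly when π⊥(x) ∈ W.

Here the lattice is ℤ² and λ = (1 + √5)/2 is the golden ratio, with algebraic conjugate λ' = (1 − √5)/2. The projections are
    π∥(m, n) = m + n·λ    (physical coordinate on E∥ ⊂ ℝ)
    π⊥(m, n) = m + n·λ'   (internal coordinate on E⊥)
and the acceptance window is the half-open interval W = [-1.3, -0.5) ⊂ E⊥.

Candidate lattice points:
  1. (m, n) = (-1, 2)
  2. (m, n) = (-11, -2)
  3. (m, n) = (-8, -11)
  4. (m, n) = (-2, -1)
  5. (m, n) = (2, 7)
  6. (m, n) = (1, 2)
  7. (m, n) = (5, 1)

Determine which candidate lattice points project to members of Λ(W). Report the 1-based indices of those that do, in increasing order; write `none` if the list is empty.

Numerically λ ≈ 1.618034 and λ' = −1/λ ≈ -0.618034.
candidate 1: (m,n)=(-1,2) → π∥ = -1+2·λ ≈ 2.236068, π⊥ = -1+2·λ' ≈ -2.236068 ∉ [-1.3, -0.5) ⇒ out
candidate 2: (m,n)=(-11,-2) → π∥ = -11-2·λ ≈ -14.236068, π⊥ = -11-2·λ' ≈ -9.763932 ∉ [-1.3, -0.5) ⇒ out
candidate 3: (m,n)=(-8,-11) → π∥ = -8-11·λ ≈ -25.798374, π⊥ = -8-11·λ' ≈ -1.201626 ∈ [-1.3, -0.5) ⇒ IN Λ
candidate 4: (m,n)=(-2,-1) → π∥ = -2-1·λ ≈ -3.618034, π⊥ = -2-1·λ' ≈ -1.381966 ∉ [-1.3, -0.5) ⇒ out
candidate 5: (m,n)=(2,7) → π∥ = 2+7·λ ≈ 13.326238, π⊥ = 2+7·λ' ≈ -2.326238 ∉ [-1.3, -0.5) ⇒ out
candidate 6: (m,n)=(1,2) → π∥ = 1+2·λ ≈ 4.236068, π⊥ = 1+2·λ' ≈ -0.236068 ∉ [-1.3, -0.5) ⇒ out
candidate 7: (m,n)=(5,1) → π∥ = 5+1·λ ≈ 6.618034, π⊥ = 5+1·λ' ≈ 4.381966 ∉ [-1.3, -0.5) ⇒ out

3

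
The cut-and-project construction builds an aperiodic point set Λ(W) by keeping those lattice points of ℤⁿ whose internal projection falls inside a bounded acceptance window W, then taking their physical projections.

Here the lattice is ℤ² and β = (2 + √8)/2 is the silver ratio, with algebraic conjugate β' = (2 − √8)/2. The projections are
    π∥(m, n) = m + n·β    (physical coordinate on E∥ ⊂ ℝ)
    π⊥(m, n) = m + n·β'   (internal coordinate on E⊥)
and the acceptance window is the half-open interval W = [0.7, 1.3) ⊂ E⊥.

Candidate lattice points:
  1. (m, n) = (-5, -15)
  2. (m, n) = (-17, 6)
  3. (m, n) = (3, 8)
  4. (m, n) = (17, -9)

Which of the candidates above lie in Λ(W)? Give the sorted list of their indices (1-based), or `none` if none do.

β' = (2−√8)/2 ≈ -0.4142.
#1 (-5,-15): internal coord -5 + (-15)·β' = +1.2132; +1.2132 ∈ [0.7, 1.3) → IN Λ
#2 (-17,6): internal coord -17 + (6)·β' = -19.4853; -19.4853 ∉ [0.7, 1.3) → out
#3 (3,8): internal coord 3 + (8)·β' = -0.3137; -0.3137 ∉ [0.7, 1.3) → out
#4 (17,-9): internal coord 17 + (-9)·β' = +20.7279; +20.7279 ∉ [0.7, 1.3) → out

1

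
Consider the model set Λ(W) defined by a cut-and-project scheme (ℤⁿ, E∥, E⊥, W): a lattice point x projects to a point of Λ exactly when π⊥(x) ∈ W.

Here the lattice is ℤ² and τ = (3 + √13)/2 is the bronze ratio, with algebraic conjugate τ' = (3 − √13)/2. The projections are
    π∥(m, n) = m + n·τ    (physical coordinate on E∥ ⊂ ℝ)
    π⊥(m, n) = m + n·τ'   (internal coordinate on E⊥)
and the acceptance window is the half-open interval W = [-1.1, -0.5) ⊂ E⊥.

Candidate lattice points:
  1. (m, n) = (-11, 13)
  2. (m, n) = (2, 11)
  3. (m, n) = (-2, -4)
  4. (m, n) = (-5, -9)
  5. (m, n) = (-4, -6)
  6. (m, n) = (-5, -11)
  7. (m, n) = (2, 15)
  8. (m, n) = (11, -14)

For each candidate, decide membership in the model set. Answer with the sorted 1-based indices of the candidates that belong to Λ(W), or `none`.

3

Compute τ' = (3−√13)/2 = -0.302776, so π⊥(m,n) = m -0.302776·n.
candidate 1: (m,n)=(-11,13) → π∥ = -11+13·τ ≈ 31.936083, π⊥ = -11+13·τ' ≈ -14.936083 ∉ [-1.1, -0.5) ⇒ out
candidate 2: (m,n)=(2,11) → π∥ = 2+11·τ ≈ 38.330532, π⊥ = 2+11·τ' ≈ -1.330532 ∉ [-1.1, -0.5) ⇒ out
candidate 3: (m,n)=(-2,-4) → π∥ = -2-4·τ ≈ -15.211103, π⊥ = -2-4·τ' ≈ -0.788897 ∈ [-1.1, -0.5) ⇒ IN Λ
candidate 4: (m,n)=(-5,-9) → π∥ = -5-9·τ ≈ -34.724981, π⊥ = -5-9·τ' ≈ -2.275019 ∉ [-1.1, -0.5) ⇒ out
candidate 5: (m,n)=(-4,-6) → π∥ = -4-6·τ ≈ -23.816654, π⊥ = -4-6·τ' ≈ -2.183346 ∉ [-1.1, -0.5) ⇒ out
candidate 6: (m,n)=(-5,-11) → π∥ = -5-11·τ ≈ -41.330532, π⊥ = -5-11·τ' ≈ -1.669468 ∉ [-1.1, -0.5) ⇒ out
candidate 7: (m,n)=(2,15) → π∥ = 2+15·τ ≈ 51.541635, π⊥ = 2+15·τ' ≈ -2.541635 ∉ [-1.1, -0.5) ⇒ out
candidate 8: (m,n)=(11,-14) → π∥ = 11-14·τ ≈ -35.238859, π⊥ = 11-14·τ' ≈ 15.238859 ∉ [-1.1, -0.5) ⇒ out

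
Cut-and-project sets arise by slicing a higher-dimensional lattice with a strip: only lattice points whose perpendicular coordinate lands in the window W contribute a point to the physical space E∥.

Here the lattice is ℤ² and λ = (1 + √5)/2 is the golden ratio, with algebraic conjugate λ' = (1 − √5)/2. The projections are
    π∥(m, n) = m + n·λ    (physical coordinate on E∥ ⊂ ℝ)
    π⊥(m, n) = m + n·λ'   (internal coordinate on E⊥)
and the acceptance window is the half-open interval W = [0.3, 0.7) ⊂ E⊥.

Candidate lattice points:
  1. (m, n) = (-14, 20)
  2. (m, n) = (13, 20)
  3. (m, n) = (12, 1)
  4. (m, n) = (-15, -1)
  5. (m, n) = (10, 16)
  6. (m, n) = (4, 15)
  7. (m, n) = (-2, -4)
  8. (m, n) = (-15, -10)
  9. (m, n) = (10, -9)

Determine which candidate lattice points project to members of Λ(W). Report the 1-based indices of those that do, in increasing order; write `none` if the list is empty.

2, 7

Compute λ' = (1−√5)/2 = -0.61803, so π⊥(m,n) = m -0.61803·n.
candidate 1: (m,n)=(-14,20) → π∥ = -14+20·λ ≈ 18.36068, π⊥ = -14+20·λ' ≈ -26.36068 ∉ [0.3, 0.7) ⇒ out
candidate 2: (m,n)=(13,20) → π∥ = 13+20·λ ≈ 45.36068, π⊥ = 13+20·λ' ≈ 0.63932 ∈ [0.3, 0.7) ⇒ IN Λ
candidate 3: (m,n)=(12,1) → π∥ = 12+1·λ ≈ 13.61803, π⊥ = 12+1·λ' ≈ 11.38197 ∉ [0.3, 0.7) ⇒ out
candidate 4: (m,n)=(-15,-1) → π∥ = -15-1·λ ≈ -16.61803, π⊥ = -15-1·λ' ≈ -14.38197 ∉ [0.3, 0.7) ⇒ out
candidate 5: (m,n)=(10,16) → π∥ = 10+16·λ ≈ 35.88854, π⊥ = 10+16·λ' ≈ 0.11146 ∉ [0.3, 0.7) ⇒ out
candidate 6: (m,n)=(4,15) → π∥ = 4+15·λ ≈ 28.27051, π⊥ = 4+15·λ' ≈ -5.27051 ∉ [0.3, 0.7) ⇒ out
candidate 7: (m,n)=(-2,-4) → π∥ = -2-4·λ ≈ -8.47214, π⊥ = -2-4·λ' ≈ 0.47214 ∈ [0.3, 0.7) ⇒ IN Λ
candidate 8: (m,n)=(-15,-10) → π∥ = -15-10·λ ≈ -31.18034, π⊥ = -15-10·λ' ≈ -8.81966 ∉ [0.3, 0.7) ⇒ out
candidate 9: (m,n)=(10,-9) → π∥ = 10-9·λ ≈ -4.56231, π⊥ = 10-9·λ' ≈ 15.56231 ∉ [0.3, 0.7) ⇒ out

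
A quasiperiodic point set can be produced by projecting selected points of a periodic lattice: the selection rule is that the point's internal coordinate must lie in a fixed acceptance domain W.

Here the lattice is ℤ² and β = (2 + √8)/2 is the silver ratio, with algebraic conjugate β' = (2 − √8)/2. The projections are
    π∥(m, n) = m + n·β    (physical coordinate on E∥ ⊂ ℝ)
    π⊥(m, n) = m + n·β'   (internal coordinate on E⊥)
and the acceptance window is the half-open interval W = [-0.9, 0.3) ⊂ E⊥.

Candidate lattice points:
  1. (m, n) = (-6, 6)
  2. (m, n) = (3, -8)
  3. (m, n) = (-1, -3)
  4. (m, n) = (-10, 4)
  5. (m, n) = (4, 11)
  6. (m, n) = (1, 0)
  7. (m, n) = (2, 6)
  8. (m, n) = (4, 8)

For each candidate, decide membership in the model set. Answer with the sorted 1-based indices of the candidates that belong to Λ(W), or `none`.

3, 5, 7

Compute β' = (2−√8)/2 = -0.4142, so π⊥(m,n) = m -0.4142·n.
candidate 1: (m,n)=(-6,6) → π∥ = -6+6·β ≈ 8.4853, π⊥ = -6+6·β' ≈ -8.4853 ∉ [-0.9, 0.3) ⇒ out
candidate 2: (m,n)=(3,-8) → π∥ = 3-8·β ≈ -16.3137, π⊥ = 3-8·β' ≈ 6.3137 ∉ [-0.9, 0.3) ⇒ out
candidate 3: (m,n)=(-1,-3) → π∥ = -1-3·β ≈ -8.2426, π⊥ = -1-3·β' ≈ 0.2426 ∈ [-0.9, 0.3) ⇒ IN Λ
candidate 4: (m,n)=(-10,4) → π∥ = -10+4·β ≈ -0.3431, π⊥ = -10+4·β' ≈ -11.6569 ∉ [-0.9, 0.3) ⇒ out
candidate 5: (m,n)=(4,11) → π∥ = 4+11·β ≈ 30.5563, π⊥ = 4+11·β' ≈ -0.5563 ∈ [-0.9, 0.3) ⇒ IN Λ
candidate 6: (m,n)=(1,0) → π∥ = 1+0·β ≈ 1.0000, π⊥ = 1+0·β' ≈ 1.0000 ∉ [-0.9, 0.3) ⇒ out
candidate 7: (m,n)=(2,6) → π∥ = 2+6·β ≈ 16.4853, π⊥ = 2+6·β' ≈ -0.4853 ∈ [-0.9, 0.3) ⇒ IN Λ
candidate 8: (m,n)=(4,8) → π∥ = 4+8·β ≈ 23.3137, π⊥ = 4+8·β' ≈ 0.6863 ∉ [-0.9, 0.3) ⇒ out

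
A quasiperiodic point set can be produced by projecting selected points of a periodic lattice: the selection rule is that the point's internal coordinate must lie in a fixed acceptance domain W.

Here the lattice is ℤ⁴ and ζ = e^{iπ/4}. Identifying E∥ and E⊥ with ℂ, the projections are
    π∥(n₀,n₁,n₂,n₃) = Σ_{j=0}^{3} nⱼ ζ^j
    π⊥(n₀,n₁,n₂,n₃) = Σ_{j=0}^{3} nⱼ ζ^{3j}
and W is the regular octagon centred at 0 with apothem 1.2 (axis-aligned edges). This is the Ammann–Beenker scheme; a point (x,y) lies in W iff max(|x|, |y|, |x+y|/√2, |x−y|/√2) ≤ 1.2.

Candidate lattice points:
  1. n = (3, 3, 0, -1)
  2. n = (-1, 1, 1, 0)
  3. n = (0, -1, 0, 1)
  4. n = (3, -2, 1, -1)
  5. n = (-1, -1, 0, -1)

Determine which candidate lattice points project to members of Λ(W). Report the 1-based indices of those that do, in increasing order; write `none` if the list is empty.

π⊥(n) = n₀ + n₁ζ³ + n₂ζ⁶ + n₃ζ⁹ where ζ = e^{iπ/4}.
candidate 1: n = (3, 3, 0, -1) → π⊥ ≈ (+0.171573, +1.414214); max(|x|,|y|,|x±y|/√2) = 1.414214 > 1.2 ⇒ ∉ W
candidate 2: n = (-1, 1, 1, 0) → π⊥ ≈ (-1.707107, -0.292893); max(|x|,|y|,|x±y|/√2) = 1.707107 > 1.2 ⇒ ∉ W
candidate 3: n = (0, -1, 0, 1) → π⊥ ≈ (+1.414214, +0.000000); max(|x|,|y|,|x±y|/√2) = 1.414214 > 1.2 ⇒ ∉ W
candidate 4: n = (3, -2, 1, -1) → π⊥ ≈ (+3.707107, -3.121320); max(|x|,|y|,|x±y|/√2) = 4.828427 > 1.2 ⇒ ∉ W
candidate 5: n = (-1, -1, 0, -1) → π⊥ ≈ (-1.000000, -1.414214); max(|x|,|y|,|x±y|/√2) = 1.707107 > 1.2 ⇒ ∉ W

none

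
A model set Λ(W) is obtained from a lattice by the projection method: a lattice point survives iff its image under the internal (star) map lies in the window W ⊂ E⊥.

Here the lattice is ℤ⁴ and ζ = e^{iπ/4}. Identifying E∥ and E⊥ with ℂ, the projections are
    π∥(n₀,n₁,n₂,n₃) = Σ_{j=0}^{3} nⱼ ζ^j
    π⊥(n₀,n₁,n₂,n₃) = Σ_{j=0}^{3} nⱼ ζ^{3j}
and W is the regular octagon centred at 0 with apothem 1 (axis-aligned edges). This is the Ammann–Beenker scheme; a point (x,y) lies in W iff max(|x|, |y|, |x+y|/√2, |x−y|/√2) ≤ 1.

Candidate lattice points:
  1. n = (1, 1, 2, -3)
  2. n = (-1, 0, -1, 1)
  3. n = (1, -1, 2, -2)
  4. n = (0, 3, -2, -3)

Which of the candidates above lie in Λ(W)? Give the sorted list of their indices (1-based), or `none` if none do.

Internal map: ζ^{3j} for j=0..3 gives (1,0), (−√2/2,√2/2), (0,−1), (√2/2,√2/2).
candidate 1: n = (1, 1, 2, -3) → π⊥ ≈ (-1.8284, -3.4142); max(|x|,|y|,|x±y|/√2) = 3.7071 > 1 ⇒ ∉ W
candidate 2: n = (-1, 0, -1, 1) → π⊥ ≈ (-0.2929, +1.7071); max(|x|,|y|,|x±y|/√2) = 1.7071 > 1 ⇒ ∉ W
candidate 3: n = (1, -1, 2, -2) → π⊥ ≈ (+0.2929, -4.1213); max(|x|,|y|,|x±y|/√2) = 4.1213 > 1 ⇒ ∉ W
candidate 4: n = (0, 3, -2, -3) → π⊥ ≈ (-4.2426, +2.0000); max(|x|,|y|,|x±y|/√2) = 4.4142 > 1 ⇒ ∉ W

none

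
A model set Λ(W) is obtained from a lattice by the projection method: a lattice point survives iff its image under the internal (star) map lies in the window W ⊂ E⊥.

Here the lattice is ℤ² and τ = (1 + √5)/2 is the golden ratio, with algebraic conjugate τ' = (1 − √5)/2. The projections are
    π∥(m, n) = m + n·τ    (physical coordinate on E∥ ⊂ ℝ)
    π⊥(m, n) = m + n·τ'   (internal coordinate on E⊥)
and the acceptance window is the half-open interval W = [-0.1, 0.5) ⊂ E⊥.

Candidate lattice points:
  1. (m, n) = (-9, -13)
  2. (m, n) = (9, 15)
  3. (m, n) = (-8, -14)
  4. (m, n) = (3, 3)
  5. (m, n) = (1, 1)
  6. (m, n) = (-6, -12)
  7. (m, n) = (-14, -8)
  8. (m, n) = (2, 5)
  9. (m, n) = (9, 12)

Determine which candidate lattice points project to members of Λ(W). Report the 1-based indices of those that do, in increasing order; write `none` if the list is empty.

Numerically τ ≈ 1.61803 and τ' = −1/τ ≈ -0.61803.
candidate 1: (m,n)=(-9,-13) → π∥ = -9-13·τ ≈ -30.03444, π⊥ = -9-13·τ' ≈ -0.96556 ∉ [-0.1, 0.5) ⇒ out
candidate 2: (m,n)=(9,15) → π∥ = 9+15·τ ≈ 33.27051, π⊥ = 9+15·τ' ≈ -0.27051 ∉ [-0.1, 0.5) ⇒ out
candidate 3: (m,n)=(-8,-14) → π∥ = -8-14·τ ≈ -30.65248, π⊥ = -8-14·τ' ≈ 0.65248 ∉ [-0.1, 0.5) ⇒ out
candidate 4: (m,n)=(3,3) → π∥ = 3+3·τ ≈ 7.85410, π⊥ = 3+3·τ' ≈ 1.14590 ∉ [-0.1, 0.5) ⇒ out
candidate 5: (m,n)=(1,1) → π∥ = 1+1·τ ≈ 2.61803, π⊥ = 1+1·τ' ≈ 0.38197 ∈ [-0.1, 0.5) ⇒ IN Λ
candidate 6: (m,n)=(-6,-12) → π∥ = -6-12·τ ≈ -25.41641, π⊥ = -6-12·τ' ≈ 1.41641 ∉ [-0.1, 0.5) ⇒ out
candidate 7: (m,n)=(-14,-8) → π∥ = -14-8·τ ≈ -26.94427, π⊥ = -14-8·τ' ≈ -9.05573 ∉ [-0.1, 0.5) ⇒ out
candidate 8: (m,n)=(2,5) → π∥ = 2+5·τ ≈ 10.09017, π⊥ = 2+5·τ' ≈ -1.09017 ∉ [-0.1, 0.5) ⇒ out
candidate 9: (m,n)=(9,12) → π∥ = 9+12·τ ≈ 28.41641, π⊥ = 9+12·τ' ≈ 1.58359 ∉ [-0.1, 0.5) ⇒ out

5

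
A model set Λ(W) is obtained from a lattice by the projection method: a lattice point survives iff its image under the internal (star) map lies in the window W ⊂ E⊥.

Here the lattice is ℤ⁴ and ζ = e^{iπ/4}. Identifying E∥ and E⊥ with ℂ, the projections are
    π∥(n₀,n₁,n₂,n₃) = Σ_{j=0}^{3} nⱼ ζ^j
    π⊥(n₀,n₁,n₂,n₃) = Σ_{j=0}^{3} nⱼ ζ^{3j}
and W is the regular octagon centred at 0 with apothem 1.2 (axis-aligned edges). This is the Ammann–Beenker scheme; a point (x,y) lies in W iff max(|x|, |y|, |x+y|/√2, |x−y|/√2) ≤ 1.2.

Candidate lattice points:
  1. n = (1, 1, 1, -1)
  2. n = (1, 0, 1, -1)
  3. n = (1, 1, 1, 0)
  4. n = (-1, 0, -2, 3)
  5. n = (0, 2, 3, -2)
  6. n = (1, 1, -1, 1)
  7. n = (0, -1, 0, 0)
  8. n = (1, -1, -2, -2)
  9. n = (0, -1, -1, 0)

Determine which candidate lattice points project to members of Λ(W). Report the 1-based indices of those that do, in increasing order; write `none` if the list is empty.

Internal map: ζ^{3j} for j=0..3 gives (1,0), (−√2/2,√2/2), (0,−1), (√2/2,√2/2).
candidate 1: n = (1, 1, 1, -1) → π⊥ ≈ (-0.4142, -1.0000); max(|x|,|y|,|x±y|/√2) = 1.0000 ≤ 1.2 ⇒ ∈ W
candidate 2: n = (1, 0, 1, -1) → π⊥ ≈ (+0.2929, -1.7071); max(|x|,|y|,|x±y|/√2) = 1.7071 > 1.2 ⇒ ∉ W
candidate 3: n = (1, 1, 1, 0) → π⊥ ≈ (+0.2929, -0.2929); max(|x|,|y|,|x±y|/√2) = 0.4142 ≤ 1.2 ⇒ ∈ W
candidate 4: n = (-1, 0, -2, 3) → π⊥ ≈ (+1.1213, +4.1213); max(|x|,|y|,|x±y|/√2) = 4.1213 > 1.2 ⇒ ∉ W
candidate 5: n = (0, 2, 3, -2) → π⊥ ≈ (-2.8284, -3.0000); max(|x|,|y|,|x±y|/√2) = 4.1213 > 1.2 ⇒ ∉ W
candidate 6: n = (1, 1, -1, 1) → π⊥ ≈ (+1.0000, +2.4142); max(|x|,|y|,|x±y|/√2) = 2.4142 > 1.2 ⇒ ∉ W
candidate 7: n = (0, -1, 0, 0) → π⊥ ≈ (+0.7071, -0.7071); max(|x|,|y|,|x±y|/√2) = 1.0000 ≤ 1.2 ⇒ ∈ W
candidate 8: n = (1, -1, -2, -2) → π⊥ ≈ (+0.2929, -0.1213); max(|x|,|y|,|x±y|/√2) = 0.2929 ≤ 1.2 ⇒ ∈ W
candidate 9: n = (0, -1, -1, 0) → π⊥ ≈ (+0.7071, +0.2929); max(|x|,|y|,|x±y|/√2) = 0.7071 ≤ 1.2 ⇒ ∈ W

1, 3, 7, 8, 9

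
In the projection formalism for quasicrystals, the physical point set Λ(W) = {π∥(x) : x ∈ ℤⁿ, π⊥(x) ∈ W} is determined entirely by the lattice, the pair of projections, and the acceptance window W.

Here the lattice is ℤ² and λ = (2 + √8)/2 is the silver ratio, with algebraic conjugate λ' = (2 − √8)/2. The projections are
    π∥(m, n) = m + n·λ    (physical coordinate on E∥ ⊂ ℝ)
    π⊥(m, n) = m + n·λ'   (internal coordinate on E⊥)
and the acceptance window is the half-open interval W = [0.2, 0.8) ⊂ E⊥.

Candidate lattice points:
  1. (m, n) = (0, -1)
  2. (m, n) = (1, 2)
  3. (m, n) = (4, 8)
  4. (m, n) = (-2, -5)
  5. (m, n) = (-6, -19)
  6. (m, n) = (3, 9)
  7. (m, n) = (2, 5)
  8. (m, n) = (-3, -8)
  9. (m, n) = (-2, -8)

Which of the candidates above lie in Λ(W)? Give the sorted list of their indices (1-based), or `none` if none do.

1, 3, 8

Numerically λ ≈ 2.414214 and λ' = −1/λ ≈ -0.414214.
candidate 1: (m,n)=(0,-1) → π∥ = 0-1·λ ≈ -2.414214, π⊥ = 0-1·λ' ≈ 0.414214 ∈ [0.2, 0.8) ⇒ IN Λ
candidate 2: (m,n)=(1,2) → π∥ = 1+2·λ ≈ 5.828427, π⊥ = 1+2·λ' ≈ 0.171573 ∉ [0.2, 0.8) ⇒ out
candidate 3: (m,n)=(4,8) → π∥ = 4+8·λ ≈ 23.313708, π⊥ = 4+8·λ' ≈ 0.686292 ∈ [0.2, 0.8) ⇒ IN Λ
candidate 4: (m,n)=(-2,-5) → π∥ = -2-5·λ ≈ -14.071068, π⊥ = -2-5·λ' ≈ 0.071068 ∉ [0.2, 0.8) ⇒ out
candidate 5: (m,n)=(-6,-19) → π∥ = -6-19·λ ≈ -51.870058, π⊥ = -6-19·λ' ≈ 1.870058 ∉ [0.2, 0.8) ⇒ out
candidate 6: (m,n)=(3,9) → π∥ = 3+9·λ ≈ 24.727922, π⊥ = 3+9·λ' ≈ -0.727922 ∉ [0.2, 0.8) ⇒ out
candidate 7: (m,n)=(2,5) → π∥ = 2+5·λ ≈ 14.071068, π⊥ = 2+5·λ' ≈ -0.071068 ∉ [0.2, 0.8) ⇒ out
candidate 8: (m,n)=(-3,-8) → π∥ = -3-8·λ ≈ -22.313708, π⊥ = -3-8·λ' ≈ 0.313708 ∈ [0.2, 0.8) ⇒ IN Λ
candidate 9: (m,n)=(-2,-8) → π∥ = -2-8·λ ≈ -21.313708, π⊥ = -2-8·λ' ≈ 1.313708 ∉ [0.2, 0.8) ⇒ out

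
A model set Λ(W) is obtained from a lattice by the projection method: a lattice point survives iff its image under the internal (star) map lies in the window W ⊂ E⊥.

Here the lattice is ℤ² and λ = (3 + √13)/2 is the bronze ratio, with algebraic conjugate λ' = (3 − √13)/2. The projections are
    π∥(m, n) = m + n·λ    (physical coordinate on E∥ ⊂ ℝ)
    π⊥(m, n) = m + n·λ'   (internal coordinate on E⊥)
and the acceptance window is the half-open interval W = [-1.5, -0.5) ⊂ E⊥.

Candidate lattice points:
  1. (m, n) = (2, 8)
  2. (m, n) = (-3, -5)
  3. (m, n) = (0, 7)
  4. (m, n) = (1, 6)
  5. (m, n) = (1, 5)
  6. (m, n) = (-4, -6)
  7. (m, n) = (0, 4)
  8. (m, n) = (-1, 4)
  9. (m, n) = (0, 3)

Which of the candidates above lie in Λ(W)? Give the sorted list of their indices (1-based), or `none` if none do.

2, 4, 5, 7, 9

Numerically λ ≈ 3.302776 and λ' = −1/λ ≈ -0.302776.
[1] lift (2,8): star map gives -0.422205; window check -1.5 ≤ -0.422205 < -0.5 is false → out
[2] lift (-3,-5): star map gives -1.486122; window check -1.5 ≤ -1.486122 < -0.5 is true → IN Λ
[3] lift (0,7): star map gives -2.119429; window check -1.5 ≤ -2.119429 < -0.5 is false → out
[4] lift (1,6): star map gives -0.816654; window check -1.5 ≤ -0.816654 < -0.5 is true → IN Λ
[5] lift (1,5): star map gives -0.513878; window check -1.5 ≤ -0.513878 < -0.5 is true → IN Λ
[6] lift (-4,-6): star map gives -2.183346; window check -1.5 ≤ -2.183346 < -0.5 is false → out
[7] lift (0,4): star map gives -1.211103; window check -1.5 ≤ -1.211103 < -0.5 is true → IN Λ
[8] lift (-1,4): star map gives -2.211103; window check -1.5 ≤ -2.211103 < -0.5 is false → out
[9] lift (0,3): star map gives -0.908327; window check -1.5 ≤ -0.908327 < -0.5 is true → IN Λ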